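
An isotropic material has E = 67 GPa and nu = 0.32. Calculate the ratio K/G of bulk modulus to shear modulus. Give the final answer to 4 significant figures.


G = E / (2*(1+nu))
G = 67 / (2*(1+0.32)) = 25.3788 GPa
K = E / (3*(1-2*nu))
K = 67 / (3*(1-2*0.32)) = 62.037 GPa
K/G = 62.037 / 25.3788 = 2.444


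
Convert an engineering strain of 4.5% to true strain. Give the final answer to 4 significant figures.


epsilon_true = ln(1 + epsilon_eng)
epsilon_true = ln(1 + 0.045)
epsilon_true = 0.04402


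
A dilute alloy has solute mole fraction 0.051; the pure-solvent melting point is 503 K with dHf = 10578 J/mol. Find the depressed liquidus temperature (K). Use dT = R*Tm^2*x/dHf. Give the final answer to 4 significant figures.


dT = R*Tm^2*x / dHf
dT = 8.314 * 503^2 * 0.051 / 10578
dT = 10.1417 K
T_new = 503 - 10.1417 = 492.9 K


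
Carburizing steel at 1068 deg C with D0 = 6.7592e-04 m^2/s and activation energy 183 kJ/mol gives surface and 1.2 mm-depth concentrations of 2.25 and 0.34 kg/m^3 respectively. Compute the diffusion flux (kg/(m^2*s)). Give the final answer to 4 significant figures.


Step 1: D = D0 * exp(-Qd/(R*T))
T = 1068 + 273.15 = 1341.15 K
D = 6.7592e-04 * exp(-183e3 / (8.314 * 1341.15)) = 5.03753e-11 m^2/s
Step 2: J = D * (C1 - C2) / dx
J = 5.03753e-11 * (2.25 - 0.34) / 1.2e-03
J = 8.018e-08 kg/(m^2*s)


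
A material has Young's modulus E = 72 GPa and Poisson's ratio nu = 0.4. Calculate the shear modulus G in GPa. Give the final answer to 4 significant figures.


G = E / (2*(1+nu))
G = 72 / (2*(1+0.4))
G = 25.71 GPa


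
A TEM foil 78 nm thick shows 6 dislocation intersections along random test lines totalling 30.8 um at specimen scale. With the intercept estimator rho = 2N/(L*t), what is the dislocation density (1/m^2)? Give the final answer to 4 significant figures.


rho = 2N / (L * t)
L = 30.8 um = 3.08e-05 m, t = 78 nm = 7.8e-08 m
rho = 2 * 6 / (3.08e-05 * 7.8e-08)
rho = 4.995e+12 1/m^2


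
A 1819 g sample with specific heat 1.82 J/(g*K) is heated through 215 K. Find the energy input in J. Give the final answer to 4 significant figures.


Q = m * cp * dT
Q = 1819 * 1.82 * 215
Q = 711800 J


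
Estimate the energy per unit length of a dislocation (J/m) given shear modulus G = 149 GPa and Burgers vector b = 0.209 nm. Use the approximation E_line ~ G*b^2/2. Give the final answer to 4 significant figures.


E = G*b^2/2
b = 0.209 nm = 2.09e-10 m
G = 149 GPa = 1.49e+11 Pa
E = 0.5 * 1.49e+11 * (2.09e-10)^2
E = 3.254e-09 J/m


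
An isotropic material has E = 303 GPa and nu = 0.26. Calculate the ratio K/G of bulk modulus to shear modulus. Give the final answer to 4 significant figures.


G = E / (2*(1+nu))
G = 303 / (2*(1+0.26)) = 120.238 GPa
K = E / (3*(1-2*nu))
K = 303 / (3*(1-2*0.26)) = 210.417 GPa
K/G = 210.417 / 120.238 = 1.75


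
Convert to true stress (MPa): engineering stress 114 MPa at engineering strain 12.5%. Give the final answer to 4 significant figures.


sigma_true = sigma_eng * (1 + epsilon_eng)
sigma_true = 114 * (1 + 0.125)
sigma_true = 128.3 MPa


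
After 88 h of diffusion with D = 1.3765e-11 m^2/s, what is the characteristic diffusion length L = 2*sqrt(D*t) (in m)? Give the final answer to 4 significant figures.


t = 88 hr = 316800 s
Diffusion length = 2*sqrt(D*t)
= 2*sqrt(1.3765e-11 * 316800)
= 4.176e-03 m


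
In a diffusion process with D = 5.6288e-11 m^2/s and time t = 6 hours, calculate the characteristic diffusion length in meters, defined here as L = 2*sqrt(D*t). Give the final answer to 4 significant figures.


t = 6 hr = 21600 s
Diffusion length = 2*sqrt(D*t)
= 2*sqrt(5.6288e-11 * 21600)
= 2.205e-03 m


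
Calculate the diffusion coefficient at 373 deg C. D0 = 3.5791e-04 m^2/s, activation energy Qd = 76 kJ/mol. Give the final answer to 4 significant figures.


D = D0 * exp(-Qd / (R*T))
T = 646.15 K
D = 3.5791e-04 * exp(-76e3 / (8.314 * 646.15))
D = 2.569e-10 m^2/s


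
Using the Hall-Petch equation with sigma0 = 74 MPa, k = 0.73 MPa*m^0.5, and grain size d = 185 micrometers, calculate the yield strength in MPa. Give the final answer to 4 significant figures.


sigma_y = sigma0 + k / sqrt(d)
d = 185 um = 1.85e-04 m
sigma_y = 74 + 0.73 / sqrt(1.85e-04)
sigma_y = 127.7 MPa


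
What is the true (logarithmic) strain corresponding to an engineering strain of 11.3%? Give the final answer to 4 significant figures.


epsilon_true = ln(1 + epsilon_eng)
epsilon_true = ln(1 + 0.113)
epsilon_true = 0.1071


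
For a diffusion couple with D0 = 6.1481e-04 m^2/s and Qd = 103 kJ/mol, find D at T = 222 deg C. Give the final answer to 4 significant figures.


D = D0 * exp(-Qd / (R*T))
T = 495.15 K
D = 6.1481e-04 * exp(-103e3 / (8.314 * 495.15))
D = 8.368e-15 m^2/s


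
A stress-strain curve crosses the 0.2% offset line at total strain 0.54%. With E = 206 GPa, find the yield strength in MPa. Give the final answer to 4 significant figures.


Offset strain = 0.002
Elastic strain at yield = total_strain - offset = 5.4e-03 - 0.002 = 3.4e-03
sigma_y = E * elastic_strain = 206000 * 3.4e-03
sigma_y = 700.4 MPa


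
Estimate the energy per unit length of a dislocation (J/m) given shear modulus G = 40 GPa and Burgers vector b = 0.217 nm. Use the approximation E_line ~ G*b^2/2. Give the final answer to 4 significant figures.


E = G*b^2/2
b = 0.217 nm = 2.17e-10 m
G = 40 GPa = 4e+10 Pa
E = 0.5 * 4e+10 * (2.17e-10)^2
E = 9.418e-10 J/m


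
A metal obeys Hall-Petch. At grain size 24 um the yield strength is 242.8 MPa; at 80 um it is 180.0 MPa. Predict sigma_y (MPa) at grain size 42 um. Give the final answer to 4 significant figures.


sigma_y = sigma0 + k / sqrt(d)
1/sqrt(d1) = 1/sqrt(2.4e-05) = 204.124;  1/sqrt(d2) = 111.803
k = (sigma1 - sigma2) / (1/sqrt(d1) - 1/sqrt(d2)) = (242.8 - 180.0) / (204.124 - 111.803) = 0.680237 MPa*m^0.5
sigma0 = sigma1 - k/sqrt(d1) = 242.8 - 0.680237*204.124 = 103.947 MPa
sigma_y(d3) = 103.947 + 0.680237 / sqrt(4.2e-05) = 208.9 MPa


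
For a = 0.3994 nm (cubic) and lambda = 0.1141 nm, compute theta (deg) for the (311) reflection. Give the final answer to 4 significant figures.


d = a / sqrt(h^2+k^2+l^2)
d = 0.3994 / sqrt(11) = 0.120424 nm
lambda = 2*d*sin(theta)  =>  sin(theta) = lambda / (2*d)
sin(theta) = 0.1141 / (2 * 0.120424) = 0.473744
theta = 28.28 deg


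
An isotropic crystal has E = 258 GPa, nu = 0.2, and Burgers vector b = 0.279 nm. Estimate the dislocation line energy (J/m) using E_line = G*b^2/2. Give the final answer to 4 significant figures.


Step 1: G = E / (2*(1+nu))
G = 258 / (2*(1+0.2)) = 107.5 GPa = 1.075e+11 Pa
Step 2: E_line = G*b^2/2
b = 0.279 nm = 2.79e-10 m
E_line = 0.5 * 1.075e+11 * (2.79e-10)^2 = 4.184e-09 J/m


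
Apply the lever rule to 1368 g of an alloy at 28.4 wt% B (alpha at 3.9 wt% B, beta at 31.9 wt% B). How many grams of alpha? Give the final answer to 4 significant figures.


f_alpha = (C_beta - C0) / (C_beta - C_alpha)
f_alpha = (31.9 - 28.4) / (31.9 - 3.9) = 0.125
m_alpha = f_alpha * m_total = 0.125 * 1368 = 171 g


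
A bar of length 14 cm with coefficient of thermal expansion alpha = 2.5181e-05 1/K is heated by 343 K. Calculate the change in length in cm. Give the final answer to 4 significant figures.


dL = L0 * alpha * dT
dL = 14 * 2.5181e-05 * 343
dL = 0.1209 cm


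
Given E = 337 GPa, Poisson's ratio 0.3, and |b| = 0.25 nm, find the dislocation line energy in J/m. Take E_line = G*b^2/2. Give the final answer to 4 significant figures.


Step 1: G = E / (2*(1+nu))
G = 337 / (2*(1+0.3)) = 129.615 GPa = 1.29615e+11 Pa
Step 2: E_line = G*b^2/2
b = 0.25 nm = 2.5e-10 m
E_line = 0.5 * 1.29615e+11 * (2.5e-10)^2 = 4.05e-09 J/m


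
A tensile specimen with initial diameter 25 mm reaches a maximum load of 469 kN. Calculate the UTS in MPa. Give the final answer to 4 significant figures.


A0 = pi*(d/2)^2 = pi*(25/2)^2 = 490.874 mm^2
UTS = F_max / A0 = 469*1000 / 490.874
UTS = 955.4 MPa


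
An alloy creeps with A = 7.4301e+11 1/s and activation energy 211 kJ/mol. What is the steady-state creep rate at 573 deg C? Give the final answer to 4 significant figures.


rate = A * exp(-Q / (R*T))
T = 573 + 273.15 = 846.15 K
rate = 7.4301e+11 * exp(-211e3 / (8.314 * 846.15))
rate = 0.06999 1/s


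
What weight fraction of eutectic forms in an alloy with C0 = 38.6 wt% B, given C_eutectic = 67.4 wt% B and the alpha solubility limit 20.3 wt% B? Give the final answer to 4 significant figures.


f_primary = (C_e - C0) / (C_e - C_alpha_max)
f_primary = (67.4 - 38.6) / (67.4 - 20.3)
f_primary = 0.611465
f_eutectic = 1 - 0.611465 = 0.3885


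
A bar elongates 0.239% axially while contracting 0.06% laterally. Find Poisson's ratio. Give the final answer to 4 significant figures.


nu = -epsilon_lat / epsilon_axial
Lateral strain is contraction (negative), so using magnitudes:
nu = 0.06 / 0.239
nu = 0.251


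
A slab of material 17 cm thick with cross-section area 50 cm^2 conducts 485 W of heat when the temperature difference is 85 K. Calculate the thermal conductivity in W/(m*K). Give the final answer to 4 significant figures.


k = Q*L / (A*dT)
L = 0.17 m, A = 5e-03 m^2
k = 485 * 0.17 / (5e-03 * 85)
k = 194 W/(m*K)


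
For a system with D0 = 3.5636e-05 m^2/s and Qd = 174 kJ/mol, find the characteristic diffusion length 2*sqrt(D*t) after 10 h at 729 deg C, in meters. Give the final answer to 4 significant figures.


Step 1: D = D0 * exp(-Qd/(R*T))
T = 1002.15 K
D = 3.5636e-05 * exp(-174e3 / (8.314 * 1002.15)) = 3.03552e-14 m^2/s
Step 2: L = 2*sqrt(D*t)
t = 10 h = 36000 s
L = 2*sqrt(3.03552e-14 * 36000) = 6.611e-05 m


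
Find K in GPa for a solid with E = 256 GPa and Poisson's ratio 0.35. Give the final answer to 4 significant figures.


K = E / (3*(1-2*nu))
K = 256 / (3*(1-2*0.35))
K = 284.4 GPa


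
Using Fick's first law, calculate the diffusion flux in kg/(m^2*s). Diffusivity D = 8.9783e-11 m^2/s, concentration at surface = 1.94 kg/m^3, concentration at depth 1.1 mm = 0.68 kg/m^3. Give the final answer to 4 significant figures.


J = -D * (dC/dx) = D * (C1 - C2) / dx
J = 8.9783e-11 * (1.94 - 0.68) / 1.1e-03
J = 1.028e-07 kg/(m^2*s)


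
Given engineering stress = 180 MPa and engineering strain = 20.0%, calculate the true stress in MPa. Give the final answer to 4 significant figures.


sigma_true = sigma_eng * (1 + epsilon_eng)
sigma_true = 180 * (1 + 0.2)
sigma_true = 216 MPa


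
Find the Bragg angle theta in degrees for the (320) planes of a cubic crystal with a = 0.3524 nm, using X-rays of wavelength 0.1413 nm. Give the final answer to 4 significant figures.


d = a / sqrt(h^2+k^2+l^2)
d = 0.3524 / sqrt(13) = 0.0977382 nm
lambda = 2*d*sin(theta)  =>  sin(theta) = lambda / (2*d)
sin(theta) = 0.1413 / (2 * 0.0977382) = 0.72285
theta = 46.29 deg


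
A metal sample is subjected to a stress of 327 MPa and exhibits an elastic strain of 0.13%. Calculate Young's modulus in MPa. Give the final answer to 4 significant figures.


E = sigma / epsilon
epsilon = 0.13% = 1.3e-03
E = 327 / 1.3e-03
E = 251500 MPa


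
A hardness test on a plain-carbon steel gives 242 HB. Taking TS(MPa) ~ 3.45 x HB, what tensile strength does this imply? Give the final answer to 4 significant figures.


TS (MPa) = 3.45 * HB
TS = 3.45 * 242
TS = 834.9 MPa


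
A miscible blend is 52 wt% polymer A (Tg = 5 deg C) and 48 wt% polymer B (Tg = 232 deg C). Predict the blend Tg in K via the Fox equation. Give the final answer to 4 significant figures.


1/Tg = w1/Tg1 + w2/Tg2 (in Kelvin)
Tg1 = 278.15 K, Tg2 = 505.15 K
1/Tg = 0.52/278.15 + 0.48/505.15
Tg = 354.6 K


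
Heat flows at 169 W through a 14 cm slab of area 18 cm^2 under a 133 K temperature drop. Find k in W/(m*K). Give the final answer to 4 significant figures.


k = Q*L / (A*dT)
L = 0.14 m, A = 1.8e-03 m^2
k = 169 * 0.14 / (1.8e-03 * 133)
k = 98.83 W/(m*K)


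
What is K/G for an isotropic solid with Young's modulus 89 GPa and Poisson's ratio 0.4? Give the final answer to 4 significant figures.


G = E / (2*(1+nu))
G = 89 / (2*(1+0.4)) = 31.7857 GPa
K = E / (3*(1-2*nu))
K = 89 / (3*(1-2*0.4)) = 148.333 GPa
K/G = 148.333 / 31.7857 = 4.667


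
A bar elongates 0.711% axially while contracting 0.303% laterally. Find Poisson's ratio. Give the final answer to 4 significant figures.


nu = -epsilon_lat / epsilon_axial
Lateral strain is contraction (negative), so using magnitudes:
nu = 0.303 / 0.711
nu = 0.4262


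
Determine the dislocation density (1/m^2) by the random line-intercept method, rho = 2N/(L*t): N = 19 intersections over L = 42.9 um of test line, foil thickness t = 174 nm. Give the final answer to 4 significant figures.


rho = 2N / (L * t)
L = 42.9 um = 4.29e-05 m, t = 174 nm = 1.74e-07 m
rho = 2 * 19 / (4.29e-05 * 1.74e-07)
rho = 5.091e+12 1/m^2


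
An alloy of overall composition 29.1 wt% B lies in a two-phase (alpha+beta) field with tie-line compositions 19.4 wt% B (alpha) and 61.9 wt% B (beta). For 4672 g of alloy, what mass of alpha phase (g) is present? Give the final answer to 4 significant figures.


f_alpha = (C_beta - C0) / (C_beta - C_alpha)
f_alpha = (61.9 - 29.1) / (61.9 - 19.4) = 0.771765
m_alpha = f_alpha * m_total = 0.771765 * 4672 = 3606 g


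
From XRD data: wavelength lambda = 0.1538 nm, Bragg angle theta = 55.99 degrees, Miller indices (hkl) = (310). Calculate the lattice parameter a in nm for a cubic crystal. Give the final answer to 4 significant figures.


d = lambda / (2*sin(theta))
d = 0.1538 / (2*sin(55.99 deg))
d = 0.0927691 nm
a = d * sqrt(h^2+k^2+l^2) = 0.0927691 * sqrt(10)
a = 0.2934 nm


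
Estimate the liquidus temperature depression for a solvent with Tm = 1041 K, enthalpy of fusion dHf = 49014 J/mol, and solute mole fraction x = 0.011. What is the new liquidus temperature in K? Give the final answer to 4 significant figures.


dT = R*Tm^2*x / dHf
dT = 8.314 * 1041^2 * 0.011 / 49014
dT = 2.02201 K
T_new = 1041 - 2.02201 = 1039 K


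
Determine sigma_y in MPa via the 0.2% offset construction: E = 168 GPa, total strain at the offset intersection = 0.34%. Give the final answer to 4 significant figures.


Offset strain = 0.002
Elastic strain at yield = total_strain - offset = 3.4e-03 - 0.002 = 1.4e-03
sigma_y = E * elastic_strain = 168000 * 1.4e-03
sigma_y = 235.2 MPa


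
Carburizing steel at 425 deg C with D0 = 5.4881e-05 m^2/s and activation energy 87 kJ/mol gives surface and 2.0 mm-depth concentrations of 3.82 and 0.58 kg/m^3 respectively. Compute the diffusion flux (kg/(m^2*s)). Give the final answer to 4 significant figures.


Step 1: D = D0 * exp(-Qd/(R*T))
T = 425 + 273.15 = 698.15 K
D = 5.4881e-05 * exp(-87e3 / (8.314 * 698.15)) = 1.6981e-11 m^2/s
Step 2: J = D * (C1 - C2) / dx
J = 1.6981e-11 * (3.82 - 0.58) / 2e-03
J = 2.751e-08 kg/(m^2*s)


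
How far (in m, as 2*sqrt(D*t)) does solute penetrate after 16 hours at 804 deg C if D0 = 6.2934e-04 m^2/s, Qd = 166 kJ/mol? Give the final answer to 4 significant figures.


Step 1: D = D0 * exp(-Qd/(R*T))
T = 1077.15 K
D = 6.2934e-04 * exp(-166e3 / (8.314 * 1077.15)) = 5.60653e-12 m^2/s
Step 2: L = 2*sqrt(D*t)
t = 16 h = 57600 s
L = 2*sqrt(5.60653e-12 * 57600) = 1.137e-03 m


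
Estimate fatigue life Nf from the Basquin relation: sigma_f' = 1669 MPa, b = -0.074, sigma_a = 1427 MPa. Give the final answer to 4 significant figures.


sigma_a = sigma_f' * (2*Nf)^b
2*Nf = (sigma_a / sigma_f')^(1/b)
2*Nf = (1427 / 1669)^(1/-0.074)
2*Nf = 8.30532
Nf = 4.153 cycles


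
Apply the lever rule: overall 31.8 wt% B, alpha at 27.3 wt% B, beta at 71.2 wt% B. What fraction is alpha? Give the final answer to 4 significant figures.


f_alpha = (C_beta - C0) / (C_beta - C_alpha)
f_alpha = (71.2 - 31.8) / (71.2 - 27.3)
f_alpha = 0.8975


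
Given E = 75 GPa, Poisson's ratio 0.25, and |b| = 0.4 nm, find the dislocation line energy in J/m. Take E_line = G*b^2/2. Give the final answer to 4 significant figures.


Step 1: G = E / (2*(1+nu))
G = 75 / (2*(1+0.25)) = 30 GPa = 3e+10 Pa
Step 2: E_line = G*b^2/2
b = 0.4 nm = 4e-10 m
E_line = 0.5 * 3e+10 * (4e-10)^2 = 2.4e-09 J/m


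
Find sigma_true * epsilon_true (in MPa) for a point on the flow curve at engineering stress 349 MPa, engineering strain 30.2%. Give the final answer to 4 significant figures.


sigma_true = sigma_eng * (1 + epsilon_eng)
sigma_true = 349 * (1 + 0.302) = 454.398 MPa
epsilon_true = ln(1 + epsilon_eng)
epsilon_true = ln(1 + 0.302) = 0.263902
sigma_true * epsilon_true = 454.398 * 0.263902 = 119.9 MPa


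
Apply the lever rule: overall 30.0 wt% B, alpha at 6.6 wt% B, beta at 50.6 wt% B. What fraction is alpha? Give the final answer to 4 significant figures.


f_alpha = (C_beta - C0) / (C_beta - C_alpha)
f_alpha = (50.6 - 30.0) / (50.6 - 6.6)
f_alpha = 0.4682


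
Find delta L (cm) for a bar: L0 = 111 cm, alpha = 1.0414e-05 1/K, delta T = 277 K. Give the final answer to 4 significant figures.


dL = L0 * alpha * dT
dL = 111 * 1.0414e-05 * 277
dL = 0.3202 cm


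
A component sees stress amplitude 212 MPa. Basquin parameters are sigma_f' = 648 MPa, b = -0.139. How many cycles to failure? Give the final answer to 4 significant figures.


sigma_a = sigma_f' * (2*Nf)^b
2*Nf = (sigma_a / sigma_f')^(1/b)
2*Nf = (212 / 648)^(1/-0.139)
2*Nf = 3096.91
Nf = 1548 cycles


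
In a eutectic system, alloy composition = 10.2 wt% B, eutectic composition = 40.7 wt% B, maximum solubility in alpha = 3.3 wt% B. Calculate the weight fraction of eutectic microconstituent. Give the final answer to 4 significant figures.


f_primary = (C_e - C0) / (C_e - C_alpha_max)
f_primary = (40.7 - 10.2) / (40.7 - 3.3)
f_primary = 0.815508
f_eutectic = 1 - 0.815508 = 0.1845


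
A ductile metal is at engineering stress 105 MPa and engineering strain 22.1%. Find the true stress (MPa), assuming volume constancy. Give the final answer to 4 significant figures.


sigma_true = sigma_eng * (1 + epsilon_eng)
sigma_true = 105 * (1 + 0.221)
sigma_true = 128.2 MPa


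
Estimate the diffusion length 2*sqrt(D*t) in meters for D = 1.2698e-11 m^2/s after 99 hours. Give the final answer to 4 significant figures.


t = 99 hr = 356400 s
Diffusion length = 2*sqrt(D*t)
= 2*sqrt(1.2698e-11 * 356400)
= 4.255e-03 m


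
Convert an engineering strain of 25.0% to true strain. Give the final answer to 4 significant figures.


epsilon_true = ln(1 + epsilon_eng)
epsilon_true = ln(1 + 0.25)
epsilon_true = 0.2231


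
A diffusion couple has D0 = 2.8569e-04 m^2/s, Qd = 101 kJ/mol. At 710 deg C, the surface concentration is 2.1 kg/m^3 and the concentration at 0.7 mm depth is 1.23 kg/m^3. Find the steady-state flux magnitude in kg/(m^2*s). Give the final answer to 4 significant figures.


Step 1: D = D0 * exp(-Qd/(R*T))
T = 710 + 273.15 = 983.15 K
D = 2.8569e-04 * exp(-101e3 / (8.314 * 983.15)) = 1.22909e-09 m^2/s
Step 2: J = D * (C1 - C2) / dx
J = 1.22909e-09 * (2.1 - 1.23) / 7e-04
J = 1.528e-06 kg/(m^2*s)


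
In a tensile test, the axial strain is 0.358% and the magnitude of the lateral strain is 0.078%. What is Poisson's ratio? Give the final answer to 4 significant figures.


nu = -epsilon_lat / epsilon_axial
Lateral strain is contraction (negative), so using magnitudes:
nu = 0.078 / 0.358
nu = 0.2179


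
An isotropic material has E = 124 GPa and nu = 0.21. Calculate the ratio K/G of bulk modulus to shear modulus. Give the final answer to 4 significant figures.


G = E / (2*(1+nu))
G = 124 / (2*(1+0.21)) = 51.2397 GPa
K = E / (3*(1-2*nu))
K = 124 / (3*(1-2*0.21)) = 71.2644 GPa
K/G = 71.2644 / 51.2397 = 1.391


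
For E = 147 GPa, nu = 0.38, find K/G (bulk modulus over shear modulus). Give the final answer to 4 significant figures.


G = E / (2*(1+nu))
G = 147 / (2*(1+0.38)) = 53.2609 GPa
K = E / (3*(1-2*nu))
K = 147 / (3*(1-2*0.38)) = 204.167 GPa
K/G = 204.167 / 53.2609 = 3.833


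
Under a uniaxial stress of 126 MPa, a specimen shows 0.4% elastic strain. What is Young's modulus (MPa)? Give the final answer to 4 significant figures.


E = sigma / epsilon
epsilon = 0.4% = 4e-03
E = 126 / 4e-03
E = 31500 MPa


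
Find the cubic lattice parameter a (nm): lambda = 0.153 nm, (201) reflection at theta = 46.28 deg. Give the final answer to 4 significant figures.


d = lambda / (2*sin(theta))
d = 0.153 / (2*sin(46.28 deg))
d = 0.105849 nm
a = d * sqrt(h^2+k^2+l^2) = 0.105849 * sqrt(5)
a = 0.2367 nm


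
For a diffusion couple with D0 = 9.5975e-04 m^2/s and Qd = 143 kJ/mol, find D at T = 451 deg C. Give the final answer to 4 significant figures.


D = D0 * exp(-Qd / (R*T))
T = 724.15 K
D = 9.5975e-04 * exp(-143e3 / (8.314 * 724.15))
D = 4.644e-14 m^2/s


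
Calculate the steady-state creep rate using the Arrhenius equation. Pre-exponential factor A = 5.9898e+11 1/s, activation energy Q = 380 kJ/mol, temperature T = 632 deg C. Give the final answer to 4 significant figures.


rate = A * exp(-Q / (R*T))
T = 632 + 273.15 = 905.15 K
rate = 5.9898e+11 * exp(-380e3 / (8.314 * 905.15))
rate = 7.038e-11 1/s


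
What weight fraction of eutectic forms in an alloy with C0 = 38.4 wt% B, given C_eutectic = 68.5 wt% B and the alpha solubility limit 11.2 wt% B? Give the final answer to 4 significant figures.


f_primary = (C_e - C0) / (C_e - C_alpha_max)
f_primary = (68.5 - 38.4) / (68.5 - 11.2)
f_primary = 0.525305
f_eutectic = 1 - 0.525305 = 0.4747


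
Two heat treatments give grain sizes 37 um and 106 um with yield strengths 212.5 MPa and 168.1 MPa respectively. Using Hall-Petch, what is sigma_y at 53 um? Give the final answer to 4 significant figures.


sigma_y = sigma0 + k / sqrt(d)
1/sqrt(d1) = 1/sqrt(3.7e-05) = 164.399;  1/sqrt(d2) = 97.1286
k = (sigma1 - sigma2) / (1/sqrt(d1) - 1/sqrt(d2)) = (212.5 - 168.1) / (164.399 - 97.1286) = 0.660023 MPa*m^0.5
sigma0 = sigma1 - k/sqrt(d1) = 212.5 - 0.660023*164.399 = 103.993 MPa
sigma_y(d3) = 103.993 + 0.660023 / sqrt(5.3e-05) = 194.7 MPa


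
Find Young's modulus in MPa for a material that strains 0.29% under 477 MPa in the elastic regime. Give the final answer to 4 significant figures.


E = sigma / epsilon
epsilon = 0.29% = 2.9e-03
E = 477 / 2.9e-03
E = 164500 MPa


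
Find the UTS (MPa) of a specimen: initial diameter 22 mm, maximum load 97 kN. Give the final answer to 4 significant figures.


A0 = pi*(d/2)^2 = pi*(22/2)^2 = 380.133 mm^2
UTS = F_max / A0 = 97*1000 / 380.133
UTS = 255.2 MPa


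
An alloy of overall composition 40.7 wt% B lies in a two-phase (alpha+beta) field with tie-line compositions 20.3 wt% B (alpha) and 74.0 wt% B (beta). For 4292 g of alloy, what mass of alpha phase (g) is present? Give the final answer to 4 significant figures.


f_alpha = (C_beta - C0) / (C_beta - C_alpha)
f_alpha = (74.0 - 40.7) / (74.0 - 20.3) = 0.620112
m_alpha = f_alpha * m_total = 0.620112 * 4292 = 2662 g


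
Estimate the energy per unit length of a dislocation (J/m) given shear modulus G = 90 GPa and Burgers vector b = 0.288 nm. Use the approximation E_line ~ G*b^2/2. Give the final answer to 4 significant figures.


E = G*b^2/2
b = 0.288 nm = 2.88e-10 m
G = 90 GPa = 9e+10 Pa
E = 0.5 * 9e+10 * (2.88e-10)^2
E = 3.732e-09 J/m


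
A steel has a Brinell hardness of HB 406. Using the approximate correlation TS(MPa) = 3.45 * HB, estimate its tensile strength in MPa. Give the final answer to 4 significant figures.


TS (MPa) = 3.45 * HB
TS = 3.45 * 406
TS = 1401 MPa


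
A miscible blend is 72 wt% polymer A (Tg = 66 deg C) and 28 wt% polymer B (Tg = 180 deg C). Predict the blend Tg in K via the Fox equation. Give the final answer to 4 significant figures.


1/Tg = w1/Tg1 + w2/Tg2 (in Kelvin)
Tg1 = 339.15 K, Tg2 = 453.15 K
1/Tg = 0.72/339.15 + 0.28/453.15
Tg = 364.9 K


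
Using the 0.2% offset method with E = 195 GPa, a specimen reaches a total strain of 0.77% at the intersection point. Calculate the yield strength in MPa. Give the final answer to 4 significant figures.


Offset strain = 0.002
Elastic strain at yield = total_strain - offset = 7.7e-03 - 0.002 = 5.7e-03
sigma_y = E * elastic_strain = 195000 * 5.7e-03
sigma_y = 1112 MPa


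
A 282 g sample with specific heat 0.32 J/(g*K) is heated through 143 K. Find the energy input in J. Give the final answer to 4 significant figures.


Q = m * cp * dT
Q = 282 * 0.32 * 143
Q = 12900 J


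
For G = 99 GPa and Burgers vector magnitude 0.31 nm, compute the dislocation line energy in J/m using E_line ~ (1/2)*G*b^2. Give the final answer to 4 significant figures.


E = G*b^2/2
b = 0.31 nm = 3.1e-10 m
G = 99 GPa = 9.9e+10 Pa
E = 0.5 * 9.9e+10 * (3.1e-10)^2
E = 4.757e-09 J/m


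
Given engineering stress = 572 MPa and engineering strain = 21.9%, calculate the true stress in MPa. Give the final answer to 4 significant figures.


sigma_true = sigma_eng * (1 + epsilon_eng)
sigma_true = 572 * (1 + 0.219)
sigma_true = 697.3 MPa


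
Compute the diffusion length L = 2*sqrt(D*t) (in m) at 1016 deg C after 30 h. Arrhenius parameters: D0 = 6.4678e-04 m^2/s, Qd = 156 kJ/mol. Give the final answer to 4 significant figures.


Step 1: D = D0 * exp(-Qd/(R*T))
T = 1289.15 K
D = 6.4678e-04 * exp(-156e3 / (8.314 * 1289.15)) = 3.08757e-10 m^2/s
Step 2: L = 2*sqrt(D*t)
t = 30 h = 108000 s
L = 2*sqrt(3.08757e-10 * 108000) = 0.01155 m


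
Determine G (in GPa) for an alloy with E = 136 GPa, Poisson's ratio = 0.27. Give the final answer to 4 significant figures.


G = E / (2*(1+nu))
G = 136 / (2*(1+0.27))
G = 53.54 GPa


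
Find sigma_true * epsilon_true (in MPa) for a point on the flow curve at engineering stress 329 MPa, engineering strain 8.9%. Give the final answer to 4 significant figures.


sigma_true = sigma_eng * (1 + epsilon_eng)
sigma_true = 329 * (1 + 0.089) = 358.281 MPa
epsilon_true = ln(1 + epsilon_eng)
epsilon_true = ln(1 + 0.089) = 0.0852598
sigma_true * epsilon_true = 358.281 * 0.0852598 = 30.55 MPa


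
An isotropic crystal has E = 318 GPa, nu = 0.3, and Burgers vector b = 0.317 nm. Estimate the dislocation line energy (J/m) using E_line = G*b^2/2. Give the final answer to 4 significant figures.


Step 1: G = E / (2*(1+nu))
G = 318 / (2*(1+0.3)) = 122.308 GPa = 1.22308e+11 Pa
Step 2: E_line = G*b^2/2
b = 0.317 nm = 3.17e-10 m
E_line = 0.5 * 1.22308e+11 * (3.17e-10)^2 = 6.145e-09 J/m


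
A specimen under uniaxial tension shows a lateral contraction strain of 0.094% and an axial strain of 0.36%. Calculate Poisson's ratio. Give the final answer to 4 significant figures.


nu = -epsilon_lat / epsilon_axial
Lateral strain is contraction (negative), so using magnitudes:
nu = 0.094 / 0.36
nu = 0.2611


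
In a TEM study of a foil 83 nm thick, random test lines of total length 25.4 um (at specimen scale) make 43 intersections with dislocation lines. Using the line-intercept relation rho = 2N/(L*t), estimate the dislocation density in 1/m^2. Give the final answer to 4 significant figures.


rho = 2N / (L * t)
L = 25.4 um = 2.54e-05 m, t = 83 nm = 8.3e-08 m
rho = 2 * 43 / (2.54e-05 * 8.3e-08)
rho = 4.079e+13 1/m^2


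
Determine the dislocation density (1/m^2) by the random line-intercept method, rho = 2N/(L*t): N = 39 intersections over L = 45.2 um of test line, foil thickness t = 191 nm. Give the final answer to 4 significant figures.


rho = 2N / (L * t)
L = 45.2 um = 4.52e-05 m, t = 191 nm = 1.91e-07 m
rho = 2 * 39 / (4.52e-05 * 1.91e-07)
rho = 9.035e+12 1/m^2


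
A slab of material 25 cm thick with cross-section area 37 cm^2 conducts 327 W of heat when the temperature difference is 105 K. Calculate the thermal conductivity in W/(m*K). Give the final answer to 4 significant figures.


k = Q*L / (A*dT)
L = 0.25 m, A = 3.7e-03 m^2
k = 327 * 0.25 / (3.7e-03 * 105)
k = 210.4 W/(m*K)


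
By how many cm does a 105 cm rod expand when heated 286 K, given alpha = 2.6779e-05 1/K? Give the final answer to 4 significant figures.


dL = L0 * alpha * dT
dL = 105 * 2.6779e-05 * 286
dL = 0.8042 cm


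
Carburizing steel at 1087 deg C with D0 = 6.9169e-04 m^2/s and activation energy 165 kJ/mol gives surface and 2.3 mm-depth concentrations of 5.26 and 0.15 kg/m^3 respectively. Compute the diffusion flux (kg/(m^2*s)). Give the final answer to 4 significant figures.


Step 1: D = D0 * exp(-Qd/(R*T))
T = 1087 + 273.15 = 1360.15 K
D = 6.9169e-04 * exp(-165e3 / (8.314 * 1360.15)) = 3.18486e-10 m^2/s
Step 2: J = D * (C1 - C2) / dx
J = 3.18486e-10 * (5.26 - 0.15) / 2.3e-03
J = 7.076e-07 kg/(m^2*s)


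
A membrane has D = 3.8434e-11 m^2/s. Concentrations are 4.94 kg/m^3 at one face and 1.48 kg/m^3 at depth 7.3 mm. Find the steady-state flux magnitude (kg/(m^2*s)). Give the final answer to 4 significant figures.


J = -D * (dC/dx) = D * (C1 - C2) / dx
J = 3.8434e-11 * (4.94 - 1.48) / 7.3e-03
J = 1.822e-08 kg/(m^2*s)


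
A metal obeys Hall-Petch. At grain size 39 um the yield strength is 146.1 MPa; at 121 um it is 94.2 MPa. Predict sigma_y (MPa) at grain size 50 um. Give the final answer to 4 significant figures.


sigma_y = sigma0 + k / sqrt(d)
1/sqrt(d1) = 1/sqrt(3.9e-05) = 160.128;  1/sqrt(d2) = 90.9091
k = (sigma1 - sigma2) / (1/sqrt(d1) - 1/sqrt(d2)) = (146.1 - 94.2) / (160.128 - 90.9091) = 0.749793 MPa*m^0.5
sigma0 = sigma1 - k/sqrt(d1) = 146.1 - 0.749793*160.128 = 26.037 MPa
sigma_y(d3) = 26.037 + 0.749793 / sqrt(5e-05) = 132.1 MPa


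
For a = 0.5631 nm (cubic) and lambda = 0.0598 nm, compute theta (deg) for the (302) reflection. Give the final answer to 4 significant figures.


d = a / sqrt(h^2+k^2+l^2)
d = 0.5631 / sqrt(13) = 0.156176 nm
lambda = 2*d*sin(theta)  =>  sin(theta) = lambda / (2*d)
sin(theta) = 0.0598 / (2 * 0.156176) = 0.191451
theta = 11.04 deg


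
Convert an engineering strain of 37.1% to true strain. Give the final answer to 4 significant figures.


epsilon_true = ln(1 + epsilon_eng)
epsilon_true = ln(1 + 0.371)
epsilon_true = 0.3155


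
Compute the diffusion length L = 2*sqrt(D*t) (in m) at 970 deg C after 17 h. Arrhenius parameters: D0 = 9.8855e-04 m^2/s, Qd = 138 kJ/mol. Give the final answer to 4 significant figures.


Step 1: D = D0 * exp(-Qd/(R*T))
T = 1243.15 K
D = 9.8855e-04 * exp(-138e3 / (8.314 * 1243.15)) = 1.57148e-09 m^2/s
Step 2: L = 2*sqrt(D*t)
t = 17 h = 61200 s
L = 2*sqrt(1.57148e-09 * 61200) = 0.01961 m


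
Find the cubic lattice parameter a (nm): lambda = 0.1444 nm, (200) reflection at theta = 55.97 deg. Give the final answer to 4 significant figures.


d = lambda / (2*sin(theta))
d = 0.1444 / (2*sin(55.97 deg))
d = 0.0871197 nm
a = d * sqrt(h^2+k^2+l^2) = 0.0871197 * sqrt(4)
a = 0.1742 nm


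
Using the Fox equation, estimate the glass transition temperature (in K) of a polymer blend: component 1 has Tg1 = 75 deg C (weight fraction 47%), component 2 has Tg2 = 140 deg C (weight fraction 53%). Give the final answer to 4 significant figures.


1/Tg = w1/Tg1 + w2/Tg2 (in Kelvin)
Tg1 = 348.15 K, Tg2 = 413.15 K
1/Tg = 0.47/348.15 + 0.53/413.15
Tg = 379.8 K


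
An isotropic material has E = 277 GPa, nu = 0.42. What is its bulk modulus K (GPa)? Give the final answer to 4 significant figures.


K = E / (3*(1-2*nu))
K = 277 / (3*(1-2*0.42))
K = 577.1 GPa


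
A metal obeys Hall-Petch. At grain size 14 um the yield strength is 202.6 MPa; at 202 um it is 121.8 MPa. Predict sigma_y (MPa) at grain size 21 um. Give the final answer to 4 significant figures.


sigma_y = sigma0 + k / sqrt(d)
1/sqrt(d1) = 1/sqrt(1.4e-05) = 267.261;  1/sqrt(d2) = 70.3598
k = (sigma1 - sigma2) / (1/sqrt(d1) - 1/sqrt(d2)) = (202.6 - 121.8) / (267.261 - 70.3598) = 0.410357 MPa*m^0.5
sigma0 = sigma1 - k/sqrt(d1) = 202.6 - 0.410357*267.261 = 92.9273 MPa
sigma_y(d3) = 92.9273 + 0.410357 / sqrt(2.1e-05) = 182.5 MPa


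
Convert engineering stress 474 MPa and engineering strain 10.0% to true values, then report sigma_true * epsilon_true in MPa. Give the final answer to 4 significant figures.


sigma_true = sigma_eng * (1 + epsilon_eng)
sigma_true = 474 * (1 + 0.1) = 521.4 MPa
epsilon_true = ln(1 + epsilon_eng)
epsilon_true = ln(1 + 0.1) = 0.0953102
sigma_true * epsilon_true = 521.4 * 0.0953102 = 49.69 MPa


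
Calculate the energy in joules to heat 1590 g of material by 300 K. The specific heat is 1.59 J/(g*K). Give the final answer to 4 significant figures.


Q = m * cp * dT
Q = 1590 * 1.59 * 300
Q = 758400 J


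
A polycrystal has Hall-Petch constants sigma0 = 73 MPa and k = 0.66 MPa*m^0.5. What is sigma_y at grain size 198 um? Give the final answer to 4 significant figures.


sigma_y = sigma0 + k / sqrt(d)
d = 198 um = 1.98e-04 m
sigma_y = 73 + 0.66 / sqrt(1.98e-04)
sigma_y = 119.9 MPa


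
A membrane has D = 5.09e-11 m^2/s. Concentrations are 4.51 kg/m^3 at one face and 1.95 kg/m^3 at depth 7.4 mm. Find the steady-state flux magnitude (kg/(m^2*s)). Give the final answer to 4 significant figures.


J = -D * (dC/dx) = D * (C1 - C2) / dx
J = 5.09e-11 * (4.51 - 1.95) / 7.4e-03
J = 1.761e-08 kg/(m^2*s)


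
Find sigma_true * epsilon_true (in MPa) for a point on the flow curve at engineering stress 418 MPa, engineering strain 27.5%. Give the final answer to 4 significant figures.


sigma_true = sigma_eng * (1 + epsilon_eng)
sigma_true = 418 * (1 + 0.275) = 532.95 MPa
epsilon_true = ln(1 + epsilon_eng)
epsilon_true = ln(1 + 0.275) = 0.242946
sigma_true * epsilon_true = 532.95 * 0.242946 = 129.5 MPa


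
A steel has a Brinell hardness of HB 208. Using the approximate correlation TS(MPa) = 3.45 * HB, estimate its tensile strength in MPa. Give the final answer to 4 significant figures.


TS (MPa) = 3.45 * HB
TS = 3.45 * 208
TS = 717.6 MPa


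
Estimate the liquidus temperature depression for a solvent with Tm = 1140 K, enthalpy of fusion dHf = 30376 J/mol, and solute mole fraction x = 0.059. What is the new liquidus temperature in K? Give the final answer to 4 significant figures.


dT = R*Tm^2*x / dHf
dT = 8.314 * 1140^2 * 0.059 / 30376
dT = 20.9866 K
T_new = 1140 - 20.9866 = 1119 K


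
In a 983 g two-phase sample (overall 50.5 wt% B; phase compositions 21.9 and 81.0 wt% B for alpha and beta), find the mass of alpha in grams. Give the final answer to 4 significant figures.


f_alpha = (C_beta - C0) / (C_beta - C_alpha)
f_alpha = (81.0 - 50.5) / (81.0 - 21.9) = 0.516074
m_alpha = f_alpha * m_total = 0.516074 * 983 = 507.3 g


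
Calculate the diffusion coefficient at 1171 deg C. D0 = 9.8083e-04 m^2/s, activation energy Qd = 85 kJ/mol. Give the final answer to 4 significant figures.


D = D0 * exp(-Qd / (R*T))
T = 1444.15 K
D = 9.8083e-04 * exp(-85e3 / (8.314 * 1444.15))
D = 8.261e-07 m^2/s


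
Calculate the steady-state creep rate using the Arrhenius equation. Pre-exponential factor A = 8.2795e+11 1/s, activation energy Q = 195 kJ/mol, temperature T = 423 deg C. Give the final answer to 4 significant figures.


rate = A * exp(-Q / (R*T))
T = 423 + 273.15 = 696.15 K
rate = 8.2795e+11 * exp(-195e3 / (8.314 * 696.15))
rate = 1.932e-03 1/s


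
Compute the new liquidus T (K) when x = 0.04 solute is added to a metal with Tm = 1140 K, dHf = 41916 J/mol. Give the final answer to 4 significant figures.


dT = R*Tm^2*x / dHf
dT = 8.314 * 1140^2 * 0.04 / 41916
dT = 10.311 K
T_new = 1140 - 10.311 = 1130 K


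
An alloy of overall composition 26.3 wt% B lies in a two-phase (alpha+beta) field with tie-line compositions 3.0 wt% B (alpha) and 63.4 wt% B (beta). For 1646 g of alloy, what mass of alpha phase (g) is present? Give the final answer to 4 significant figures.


f_alpha = (C_beta - C0) / (C_beta - C_alpha)
f_alpha = (63.4 - 26.3) / (63.4 - 3.0) = 0.614238
m_alpha = f_alpha * m_total = 0.614238 * 1646 = 1011 g


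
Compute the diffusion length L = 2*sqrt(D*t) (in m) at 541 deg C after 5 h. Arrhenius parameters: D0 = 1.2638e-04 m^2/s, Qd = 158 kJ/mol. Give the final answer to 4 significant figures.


Step 1: D = D0 * exp(-Qd/(R*T))
T = 814.15 K
D = 1.2638e-04 * exp(-158e3 / (8.314 * 814.15)) = 9.21021e-15 m^2/s
Step 2: L = 2*sqrt(D*t)
t = 5 h = 18000 s
L = 2*sqrt(9.21021e-15 * 18000) = 2.575e-05 m


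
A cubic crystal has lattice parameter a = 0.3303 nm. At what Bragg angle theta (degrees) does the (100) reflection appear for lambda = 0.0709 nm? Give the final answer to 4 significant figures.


d = a / sqrt(h^2+k^2+l^2)
d = 0.3303 / sqrt(1) = 0.3303 nm
lambda = 2*d*sin(theta)  =>  sin(theta) = lambda / (2*d)
sin(theta) = 0.0709 / (2 * 0.3303) = 0.107327
theta = 6.161 deg


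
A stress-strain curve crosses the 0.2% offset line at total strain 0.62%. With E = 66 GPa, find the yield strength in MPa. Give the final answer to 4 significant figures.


Offset strain = 0.002
Elastic strain at yield = total_strain - offset = 6.2e-03 - 0.002 = 4.2e-03
sigma_y = E * elastic_strain = 66000 * 4.2e-03
sigma_y = 277.2 MPa


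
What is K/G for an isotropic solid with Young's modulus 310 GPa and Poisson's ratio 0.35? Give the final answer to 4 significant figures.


G = E / (2*(1+nu))
G = 310 / (2*(1+0.35)) = 114.815 GPa
K = E / (3*(1-2*nu))
K = 310 / (3*(1-2*0.35)) = 344.444 GPa
K/G = 344.444 / 114.815 = 3


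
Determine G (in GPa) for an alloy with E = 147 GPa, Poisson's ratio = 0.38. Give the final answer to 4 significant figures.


G = E / (2*(1+nu))
G = 147 / (2*(1+0.38))
G = 53.26 GPa


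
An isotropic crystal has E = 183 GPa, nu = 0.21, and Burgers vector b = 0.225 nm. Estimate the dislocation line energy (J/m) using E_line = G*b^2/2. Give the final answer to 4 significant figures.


Step 1: G = E / (2*(1+nu))
G = 183 / (2*(1+0.21)) = 75.6198 GPa = 7.56198e+10 Pa
Step 2: E_line = G*b^2/2
b = 0.225 nm = 2.25e-10 m
E_line = 0.5 * 7.56198e+10 * (2.25e-10)^2 = 1.914e-09 J/m


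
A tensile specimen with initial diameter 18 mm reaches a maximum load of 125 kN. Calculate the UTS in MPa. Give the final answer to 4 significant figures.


A0 = pi*(d/2)^2 = pi*(18/2)^2 = 254.469 mm^2
UTS = F_max / A0 = 125*1000 / 254.469
UTS = 491.2 MPa


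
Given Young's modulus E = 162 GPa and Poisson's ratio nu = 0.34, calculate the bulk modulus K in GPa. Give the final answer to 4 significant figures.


K = E / (3*(1-2*nu))
K = 162 / (3*(1-2*0.34))
K = 168.8 GPa


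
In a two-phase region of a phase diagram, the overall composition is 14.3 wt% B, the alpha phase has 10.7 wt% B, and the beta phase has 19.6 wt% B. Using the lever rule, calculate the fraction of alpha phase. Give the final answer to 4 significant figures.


f_alpha = (C_beta - C0) / (C_beta - C_alpha)
f_alpha = (19.6 - 14.3) / (19.6 - 10.7)
f_alpha = 0.5955


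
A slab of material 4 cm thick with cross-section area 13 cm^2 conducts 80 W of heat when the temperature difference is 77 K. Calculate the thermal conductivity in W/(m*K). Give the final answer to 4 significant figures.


k = Q*L / (A*dT)
L = 0.04 m, A = 1.3e-03 m^2
k = 80 * 0.04 / (1.3e-03 * 77)
k = 31.97 W/(m*K)


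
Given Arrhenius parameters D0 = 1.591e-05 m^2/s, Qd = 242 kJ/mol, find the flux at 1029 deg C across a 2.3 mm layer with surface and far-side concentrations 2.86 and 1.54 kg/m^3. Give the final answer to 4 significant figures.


Step 1: D = D0 * exp(-Qd/(R*T))
T = 1029 + 273.15 = 1302.15 K
D = 1.591e-05 * exp(-242e3 / (8.314 * 1302.15)) = 3.1167e-15 m^2/s
Step 2: J = D * (C1 - C2) / dx
J = 3.1167e-15 * (2.86 - 1.54) / 2.3e-03
J = 1.789e-12 kg/(m^2*s)


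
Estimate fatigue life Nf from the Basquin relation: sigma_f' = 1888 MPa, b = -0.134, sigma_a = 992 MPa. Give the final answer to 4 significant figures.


sigma_a = sigma_f' * (2*Nf)^b
2*Nf = (sigma_a / sigma_f')^(1/b)
2*Nf = (992 / 1888)^(1/-0.134)
2*Nf = 121.828
Nf = 60.91 cycles


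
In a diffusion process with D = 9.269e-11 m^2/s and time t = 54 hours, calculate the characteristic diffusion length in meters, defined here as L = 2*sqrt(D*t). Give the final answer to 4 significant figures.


t = 54 hr = 194400 s
Diffusion length = 2*sqrt(D*t)
= 2*sqrt(9.269e-11 * 194400)
= 8.49e-03 m


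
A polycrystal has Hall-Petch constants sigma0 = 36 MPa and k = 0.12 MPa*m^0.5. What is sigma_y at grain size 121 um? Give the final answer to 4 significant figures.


sigma_y = sigma0 + k / sqrt(d)
d = 121 um = 1.21e-04 m
sigma_y = 36 + 0.12 / sqrt(1.21e-04)
sigma_y = 46.91 MPa
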